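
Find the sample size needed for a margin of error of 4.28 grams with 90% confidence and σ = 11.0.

n = (z*σ/E)² = (1.645×11.0/4.28)² = 17.9 → n = 18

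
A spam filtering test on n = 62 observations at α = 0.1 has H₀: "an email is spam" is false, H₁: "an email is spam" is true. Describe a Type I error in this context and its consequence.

Type I error: rejecting H₀ when it is true — concluding that an email is spam when in fact it is not. Consequence: a legitimate email is sent to the spam folder and the user misses it.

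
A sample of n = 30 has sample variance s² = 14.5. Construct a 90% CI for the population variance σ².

df = 29. χ²_{0.05} = 42.557, χ²_{0.95} = 17.708. CI for σ² = ((n-1)s²/χ²_{α/2}, (n-1)s²/χ²_{1-α/2}) = (29·14.5/42.557, 29·14.5/17.708) = (9.88, 23.75)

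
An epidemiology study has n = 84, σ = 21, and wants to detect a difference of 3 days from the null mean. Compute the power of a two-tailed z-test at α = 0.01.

SE = σ/√n = 21/√84 = 2.291. Non-centrality λ = d/SE = 3/2.291 = 1.309. Power ≈ Φ(λ - z_{α/2}) = Φ(1.309 - 2.576) = Φ(-1.267) = 0.103.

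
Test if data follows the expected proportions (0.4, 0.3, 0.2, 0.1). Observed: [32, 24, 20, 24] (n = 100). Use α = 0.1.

Expected: [40.0, 30.0, 20.0, 10.0]. χ² = 22.4. df = 3, critical = 6.251. Reject H₀.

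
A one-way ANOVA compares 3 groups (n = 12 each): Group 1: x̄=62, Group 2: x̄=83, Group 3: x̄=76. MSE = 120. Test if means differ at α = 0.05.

Grand mean = 73.67. SS_between = 2744.0, MS_between = 1372.0. F = 11.433, F_crit ≈ 3.285. Reject H₀.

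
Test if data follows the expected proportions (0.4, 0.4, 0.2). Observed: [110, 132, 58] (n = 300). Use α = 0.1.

Expected: [120.0, 120.0, 60.0]. χ² = 2.1. df = 2, critical = 4.605. Fail to reject H₀.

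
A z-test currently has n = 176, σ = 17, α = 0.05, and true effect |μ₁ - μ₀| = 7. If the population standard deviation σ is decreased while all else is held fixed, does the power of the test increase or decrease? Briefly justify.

Power increases: a smaller σ shrinks the standard error σ/√n, moving the sampling distribution under H₁ further from the critical value.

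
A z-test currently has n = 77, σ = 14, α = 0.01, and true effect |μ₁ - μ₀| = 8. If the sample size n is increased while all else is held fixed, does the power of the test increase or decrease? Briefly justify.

Power increases: a larger n shrinks the standard error σ/√n, moving the sampling distribution under H₁ further from the critical value.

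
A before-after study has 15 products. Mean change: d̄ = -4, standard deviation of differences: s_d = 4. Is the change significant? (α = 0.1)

t = d̄/(s_d/√n) = -4/(4/√15) = -3.873. df = 14, critical t = ±1.761. Reject H₀.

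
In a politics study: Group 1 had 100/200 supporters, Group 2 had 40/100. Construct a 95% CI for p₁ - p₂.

p̂₁ = 0.5, p̂₂ = 0.4. Difference = 0.1. CI = (-0.018, 0.218)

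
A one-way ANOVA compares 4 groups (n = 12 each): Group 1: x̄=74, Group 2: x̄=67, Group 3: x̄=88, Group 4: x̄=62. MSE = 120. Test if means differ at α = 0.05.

Grand mean = 72.75. SS_between = 4593.0, MS_between = 1531.0. F = 12.758, F_crit ≈ 2.816. Reject H₀.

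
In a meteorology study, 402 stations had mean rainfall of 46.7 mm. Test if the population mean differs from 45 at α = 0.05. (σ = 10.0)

z = (x̄ - μ₀)/(σ/√n) = (46.7 - 45)/(10.0/√402) = 3.408. Critical value: ±1.96. Since |3.408| > 1.96, Reject H₀.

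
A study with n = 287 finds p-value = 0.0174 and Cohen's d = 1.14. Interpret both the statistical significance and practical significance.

Statistically significant (p = 0.0174 < 0.05). Cohen's d = 1.14 indicates a large effect size. Both statistical and practical significance should be considered.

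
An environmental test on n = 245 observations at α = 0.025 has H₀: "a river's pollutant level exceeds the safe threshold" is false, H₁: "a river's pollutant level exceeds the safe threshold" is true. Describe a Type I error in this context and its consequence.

Type I error: rejecting H₀ when it is true — concluding that a river's pollutant level exceeds the safe threshold when in fact it is not. Consequence: shutting down a compliant factory unnecessarily.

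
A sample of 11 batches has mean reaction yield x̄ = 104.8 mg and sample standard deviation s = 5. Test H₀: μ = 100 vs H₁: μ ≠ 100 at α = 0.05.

t = (x̄ - μ₀)/(s/√n) = (104.8 - 100)/(5/√11) = 3.184. df = 10, critical t = ±2.228. Reject H₀.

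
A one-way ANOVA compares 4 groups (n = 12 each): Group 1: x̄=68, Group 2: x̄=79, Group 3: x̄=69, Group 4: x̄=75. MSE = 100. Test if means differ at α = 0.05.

Grand mean = 72.75. SS_between = 969.0, MS_between = 323.0. F = 3.23, F_crit ≈ 2.816. Reject H₀.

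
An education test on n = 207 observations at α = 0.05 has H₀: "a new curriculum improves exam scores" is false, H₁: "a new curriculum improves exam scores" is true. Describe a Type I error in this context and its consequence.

Type I error: rejecting H₀ when it is true — concluding that a new curriculum improves exam scores when in fact it is not. Consequence: adopting a curriculum that gives no real benefit — disruption for nothing.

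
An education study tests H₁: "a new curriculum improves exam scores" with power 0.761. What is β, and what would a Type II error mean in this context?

β = 1 - power = 1 - 0.761 = 0.239. A Type II error is failing to reject H₀ when H₀ is false (false negative) — here, failing to conclude that a new curriculum improves exam scores when in fact it is true. Consequence: keeping the old curriculum when the new one would have helped students.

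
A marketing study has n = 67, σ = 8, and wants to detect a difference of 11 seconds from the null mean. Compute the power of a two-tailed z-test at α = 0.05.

SE = σ/√n = 8/√67 = 0.977. Non-centrality λ = d/SE = 11/0.977 = 11.255. Power ≈ Φ(λ - z_{α/2}) = Φ(11.255 - 1.96) = Φ(9.295) = 1.0.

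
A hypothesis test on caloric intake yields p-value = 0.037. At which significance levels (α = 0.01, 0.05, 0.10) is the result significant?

p = 0.037. Significant at: α = 0.05, 0.1.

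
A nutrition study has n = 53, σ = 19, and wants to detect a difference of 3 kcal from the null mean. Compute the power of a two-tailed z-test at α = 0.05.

SE = σ/√n = 19/√53 = 2.61. Non-centrality λ = d/SE = 3/2.61 = 1.149. Power ≈ Φ(λ - z_{α/2}) = Φ(1.149 - 1.96) = Φ(-0.811) = 0.209.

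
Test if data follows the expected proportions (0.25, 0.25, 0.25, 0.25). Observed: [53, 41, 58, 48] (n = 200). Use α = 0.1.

Expected: [50.0, 50.0, 50.0, 50.0]. χ² = 3.16. df = 3, critical = 6.251. Fail to reject H₀.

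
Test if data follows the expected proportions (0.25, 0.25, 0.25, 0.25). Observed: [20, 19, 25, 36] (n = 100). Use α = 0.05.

Expected: [25.0, 25.0, 25.0, 25.0]. χ² = 7.28. df = 3, critical = 7.815. Fail to reject H₀.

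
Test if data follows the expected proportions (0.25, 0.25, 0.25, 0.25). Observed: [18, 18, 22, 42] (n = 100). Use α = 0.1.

Expected: [25.0, 25.0, 25.0, 25.0]. χ² = 15.84. df = 3, critical = 6.251. Reject H₀.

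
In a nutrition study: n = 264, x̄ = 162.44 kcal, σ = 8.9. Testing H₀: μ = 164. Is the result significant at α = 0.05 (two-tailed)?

z = (162.44 - 164)/(8.9/√264) = -2.848. Since |z| > 1.96, significant at α = 0.05.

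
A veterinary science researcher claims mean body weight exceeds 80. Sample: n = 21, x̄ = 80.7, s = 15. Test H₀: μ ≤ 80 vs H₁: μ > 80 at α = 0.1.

t = (80.7 - 80)/(15/√21) = 0.214, df = 20. Critical t = 1.325. Fail to reject H₀.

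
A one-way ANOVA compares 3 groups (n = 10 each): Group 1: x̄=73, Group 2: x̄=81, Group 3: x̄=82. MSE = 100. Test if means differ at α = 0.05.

Grand mean = 78.67. SS_between = 486.67, MS_between = 243.33. F = 2.433, F_crit ≈ 3.354. Fail to reject H₀.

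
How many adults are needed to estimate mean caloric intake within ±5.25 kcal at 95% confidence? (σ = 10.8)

n = (z*σ/E)² = (1.96×10.8/5.25)² = 16.3 → n = 17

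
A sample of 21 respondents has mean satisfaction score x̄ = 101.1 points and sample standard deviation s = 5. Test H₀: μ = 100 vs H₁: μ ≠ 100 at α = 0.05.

t = (x̄ - μ₀)/(s/√n) = (101.1 - 100)/(5/√21) = 1.008. df = 20, critical t = ±2.086. Fail to reject H₀.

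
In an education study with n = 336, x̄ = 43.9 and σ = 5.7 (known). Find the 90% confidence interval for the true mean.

CI = x̄ ± z*(σ/√n) = 43.9 ± 1.645(5.7/√336) = 43.9 ± 0.51 = (43.39, 44.41)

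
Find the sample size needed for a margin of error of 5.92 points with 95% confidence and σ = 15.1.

n = (z*σ/E)² = (1.96×15.1/5.92)² = 25.0 → n = 25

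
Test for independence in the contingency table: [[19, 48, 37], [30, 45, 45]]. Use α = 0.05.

χ² = 2.215. df = 2, critical = 5.991. Fail to reject H₀. No evidence of dependence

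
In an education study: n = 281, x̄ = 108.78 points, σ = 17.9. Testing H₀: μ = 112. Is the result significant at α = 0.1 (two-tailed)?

z = (108.78 - 112)/(17.9/√281) = -3.015. Since |z| > 1.645, significant at α = 0.1.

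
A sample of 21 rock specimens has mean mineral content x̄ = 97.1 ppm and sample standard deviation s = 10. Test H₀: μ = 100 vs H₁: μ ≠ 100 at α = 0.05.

t = (x̄ - μ₀)/(s/√n) = (97.1 - 100)/(10/√21) = -1.329. df = 20, critical t = ±2.086. Fail to reject H₀.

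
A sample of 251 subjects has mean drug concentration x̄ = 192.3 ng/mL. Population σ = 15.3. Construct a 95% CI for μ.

CI = x̄ ± z*(σ/√n) = 192.3 ± 1.96(15.3/√251) = 192.3 ± 1.89 = (190.41, 194.19)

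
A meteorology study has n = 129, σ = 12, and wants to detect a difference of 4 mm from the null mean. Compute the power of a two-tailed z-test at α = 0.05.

SE = σ/√n = 12/√129 = 1.057. Non-centrality λ = d/SE = 4/1.057 = 3.786. Power ≈ Φ(λ - z_{α/2}) = Φ(3.786 - 1.96) = Φ(1.826) = 0.966.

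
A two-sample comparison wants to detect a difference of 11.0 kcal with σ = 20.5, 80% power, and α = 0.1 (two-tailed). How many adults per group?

n per group = 2(z_α/2 + z_β)²σ²/d² = 2×(1.645 + 0.84)²×20.5²/11.0² = 42.9 → n = 43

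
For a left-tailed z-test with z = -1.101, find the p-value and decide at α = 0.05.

p = P(Z < -1.101) = Φ(-1.101) ≈ 0.1354. Since p ≥ 0.05, fail to reject H₀ (not significant) at α = 0.05.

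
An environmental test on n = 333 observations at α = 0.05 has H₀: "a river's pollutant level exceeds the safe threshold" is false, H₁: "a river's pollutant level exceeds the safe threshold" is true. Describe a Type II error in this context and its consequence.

Type II error: failing to reject H₀ when it is false — concluding that a river's pollutant level exceeds the safe threshold is not supported when in fact it is. Consequence: allowing unsafe pollution to continue.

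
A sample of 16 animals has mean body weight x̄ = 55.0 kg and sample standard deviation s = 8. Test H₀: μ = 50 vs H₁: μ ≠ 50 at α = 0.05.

t = (x̄ - μ₀)/(s/√n) = (55.0 - 50)/(8/√16) = 2.5. df = 15, critical t = ±2.131. Reject H₀.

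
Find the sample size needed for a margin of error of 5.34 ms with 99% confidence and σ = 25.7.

n = (z*σ/E)² = (2.576×25.7/5.34)² = 153.7 → n = 154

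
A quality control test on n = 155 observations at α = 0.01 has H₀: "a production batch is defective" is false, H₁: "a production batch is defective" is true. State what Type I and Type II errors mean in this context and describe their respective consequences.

Type I (false positive): concluding that a production batch is defective when it is not — scrapping a good batch — wasted material and cost for no reason. Type II (false negative): failing to conclude that a production batch is defective when it is — shipping a defective batch — faulty products reach customers. Which is costlier depends on domain priorities and is a judgement call rather than a statistical fact.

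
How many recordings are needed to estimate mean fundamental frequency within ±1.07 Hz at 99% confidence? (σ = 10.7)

n = (z*σ/E)² = (2.576×10.7/1.07)² = 663.6 → n = 664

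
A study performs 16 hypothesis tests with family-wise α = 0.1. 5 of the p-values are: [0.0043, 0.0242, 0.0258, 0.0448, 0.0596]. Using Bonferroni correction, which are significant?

Bonferroni α = 0.1/16 = 0.00625. Significant p-values: [0.0043]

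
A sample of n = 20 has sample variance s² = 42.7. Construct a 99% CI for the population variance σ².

df = 19. χ²_{0.005} = 38.582, χ²_{0.995} = 6.844. CI for σ² = ((n-1)s²/χ²_{α/2}, (n-1)s²/χ²_{1-α/2}) = (19·42.7/38.582, 19·42.7/6.844) = (21.03, 118.54)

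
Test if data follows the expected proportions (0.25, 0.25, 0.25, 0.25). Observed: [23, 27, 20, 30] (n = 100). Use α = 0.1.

Expected: [25.0, 25.0, 25.0, 25.0]. χ² = 2.32. df = 3, critical = 6.251. Fail to reject H₀.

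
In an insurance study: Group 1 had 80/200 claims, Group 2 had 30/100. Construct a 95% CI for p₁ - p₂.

p̂₁ = 0.4, p̂₂ = 0.3. Difference = 0.1. CI = (-0.013, 0.213)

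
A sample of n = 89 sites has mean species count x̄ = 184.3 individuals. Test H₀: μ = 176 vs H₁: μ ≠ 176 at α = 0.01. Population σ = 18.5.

z = (x̄ - μ₀)/(σ/√n) = (184.3 - 176)/(18.5/√89) = 4.233. Critical value: ±2.576. Since |4.233| > 2.576, Reject H₀.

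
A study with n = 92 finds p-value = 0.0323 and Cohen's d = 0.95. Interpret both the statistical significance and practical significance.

Statistically significant (p = 0.0323 < 0.05). Cohen's d = 0.95 indicates a large effect size. Both statistical and practical significance should be considered.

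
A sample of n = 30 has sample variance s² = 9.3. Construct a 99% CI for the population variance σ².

df = 29. χ²_{0.005} = 52.336, χ²_{0.995} = 13.121. CI for σ² = ((n-1)s²/χ²_{α/2}, (n-1)s²/χ²_{1-α/2}) = (29·9.3/52.336, 29·9.3/13.121) = (5.15, 20.55)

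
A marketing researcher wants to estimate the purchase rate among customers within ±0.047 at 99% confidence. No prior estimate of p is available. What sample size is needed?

Conservative approach: use p = 0.5 (maximizes p(1-p) = 0.25). n = z²(0.25)/E² = 2.576²×0.25/0.047² = 751.0 → n = 751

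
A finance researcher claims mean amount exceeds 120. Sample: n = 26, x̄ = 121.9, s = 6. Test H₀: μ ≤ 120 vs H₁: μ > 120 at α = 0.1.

t = (121.9 - 120)/(6/√26) = 1.615, df = 25. Critical t = 1.316. Reject H₀.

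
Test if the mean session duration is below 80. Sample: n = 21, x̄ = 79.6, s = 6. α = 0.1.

t = (79.6 - 80)/(6/√21) = -0.306, df = 20. Critical t = -1.325. Fail to reject H₀.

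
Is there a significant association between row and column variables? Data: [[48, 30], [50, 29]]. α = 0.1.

χ² = 0.051. df = 1, critical = 2.706. Fail to reject H₀. No evidence of dependence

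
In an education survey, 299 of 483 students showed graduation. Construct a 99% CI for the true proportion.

p̂ = 0.619. CI = p̂ ± z*√(p̂(1-p̂)/n) = (0.562, 0.676)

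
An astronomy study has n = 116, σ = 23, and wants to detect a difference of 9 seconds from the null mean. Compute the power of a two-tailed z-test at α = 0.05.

SE = σ/√n = 23/√116 = 2.135. Non-centrality λ = d/SE = 9/2.135 = 4.214. Power ≈ Φ(λ - z_{α/2}) = Φ(4.214 - 1.96) = Φ(2.254) = 0.988.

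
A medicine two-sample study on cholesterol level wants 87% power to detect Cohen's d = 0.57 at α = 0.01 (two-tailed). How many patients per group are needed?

z_{α/2} = 2.576, z_β = Φ⁻¹(0.87) = 1.126. For medium effect (d = 0.57): n per group = 2(z_{α/2} + z_β)²/d² = 2(2.576 + 1.126)²/0.57² = 84.4 → 85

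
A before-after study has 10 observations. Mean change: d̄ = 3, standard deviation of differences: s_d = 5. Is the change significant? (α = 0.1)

t = d̄/(s_d/√n) = 3/(5/√10) = 1.897. df = 9, critical t = ±1.833. Reject H₀.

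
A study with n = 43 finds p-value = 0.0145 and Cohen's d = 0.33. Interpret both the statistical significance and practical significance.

Statistically significant (p = 0.0145 < 0.05). Cohen's d = 0.33 indicates a small effect size. Both statistical and practical significance should be considered.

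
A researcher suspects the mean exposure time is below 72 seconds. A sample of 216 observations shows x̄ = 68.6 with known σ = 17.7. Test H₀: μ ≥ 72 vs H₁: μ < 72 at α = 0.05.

z = -2.823. Critical value: -1.645. Reject H₀.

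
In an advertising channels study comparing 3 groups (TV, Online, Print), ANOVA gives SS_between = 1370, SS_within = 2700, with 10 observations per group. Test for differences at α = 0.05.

df_between = 2, df_within = 27. F = MS_between/MS_within = 685.0/100.0 = 6.85. F_crit ≈ 3.354. Reject H₀. At least one mean differs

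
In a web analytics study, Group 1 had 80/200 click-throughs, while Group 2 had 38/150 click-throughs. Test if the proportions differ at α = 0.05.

p̂₁ = 0.4, p̂₂ = 0.253, pooled p̂ = 0.337. z = 2.872. Critical: ±1.96. Reject H₀.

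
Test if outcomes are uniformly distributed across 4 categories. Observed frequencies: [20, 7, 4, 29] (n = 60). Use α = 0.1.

Expected = 15 each. χ² = Σ(O-E)²/E = 27.067. df = 3, critical value = 6.251. Reject H₀.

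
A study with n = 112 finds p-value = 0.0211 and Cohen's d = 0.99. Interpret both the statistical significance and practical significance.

Statistically significant (p = 0.0211 < 0.05). Cohen's d = 0.99 indicates a large effect size. Both statistical and practical significance should be considered.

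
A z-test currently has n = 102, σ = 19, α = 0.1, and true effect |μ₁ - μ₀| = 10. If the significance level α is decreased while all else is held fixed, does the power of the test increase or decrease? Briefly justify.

Power decreases: a smaller α raises the critical value, so less of the H₁ sampling distribution falls in the rejection region.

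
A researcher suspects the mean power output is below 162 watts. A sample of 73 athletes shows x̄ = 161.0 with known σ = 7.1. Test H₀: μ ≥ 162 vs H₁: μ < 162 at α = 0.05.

z = -1.203. Critical value: -1.645. Fail to reject H₀.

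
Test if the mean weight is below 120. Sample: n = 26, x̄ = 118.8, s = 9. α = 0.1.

t = (118.8 - 120)/(9/√26) = -0.68, df = 25. Critical t = -1.316. Fail to reject H₀.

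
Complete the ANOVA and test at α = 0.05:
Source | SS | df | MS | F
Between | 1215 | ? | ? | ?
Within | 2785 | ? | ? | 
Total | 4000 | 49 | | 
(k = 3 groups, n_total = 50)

df_between = 2, df_within = 47. MS_between = 607.5, MS_within = 59.26. F = 10.252, F_crit ≈ 3.195. Reject H₀.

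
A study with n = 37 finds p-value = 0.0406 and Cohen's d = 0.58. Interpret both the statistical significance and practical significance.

Statistically significant (p = 0.0406 < 0.05). Cohen's d = 0.58 indicates a medium effect size. Both statistical and practical significance should be considered.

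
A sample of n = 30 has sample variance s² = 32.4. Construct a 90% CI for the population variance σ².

df = 29. χ²_{0.05} = 42.557, χ²_{0.95} = 17.708. CI for σ² = ((n-1)s²/χ²_{α/2}, (n-1)s²/χ²_{1-α/2}) = (29·32.4/42.557, 29·32.4/17.708) = (22.08, 53.06)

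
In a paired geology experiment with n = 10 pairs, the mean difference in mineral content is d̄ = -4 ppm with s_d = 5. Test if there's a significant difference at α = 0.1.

t = d̄/(s_d/√n) = -4/(5/√10) = -2.53. df = 9, critical t = ±1.833. Reject H₀.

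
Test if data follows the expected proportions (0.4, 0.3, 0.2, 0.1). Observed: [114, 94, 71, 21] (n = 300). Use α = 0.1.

Expected: [120.0, 90.0, 60.0, 30.0]. χ² = 5.194. df = 3, critical = 6.251. Fail to reject H₀.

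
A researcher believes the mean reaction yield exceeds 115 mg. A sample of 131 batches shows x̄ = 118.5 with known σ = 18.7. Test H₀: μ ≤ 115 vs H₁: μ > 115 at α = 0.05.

z = 2.142. Critical value: 1.645. Reject H₀.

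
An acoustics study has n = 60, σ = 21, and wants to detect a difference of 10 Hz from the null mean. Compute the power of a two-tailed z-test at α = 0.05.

SE = σ/√n = 21/√60 = 2.711. Non-centrality λ = d/SE = 10/2.711 = 3.689. Power ≈ Φ(λ - z_{α/2}) = Φ(3.689 - 1.96) = Φ(1.729) = 0.958.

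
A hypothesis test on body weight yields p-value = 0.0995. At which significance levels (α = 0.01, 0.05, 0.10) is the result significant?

p = 0.0995. Significant at: α = 0.1.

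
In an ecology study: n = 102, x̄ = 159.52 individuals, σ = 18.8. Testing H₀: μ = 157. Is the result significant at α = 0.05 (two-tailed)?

z = (159.52 - 157)/(18.8/√102) = 1.354. Since |z| ≤ 1.96, not significant at α = 0.05.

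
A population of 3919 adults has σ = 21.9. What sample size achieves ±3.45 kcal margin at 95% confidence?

Without FPC: n₀ = (1.96×21.9/3.45)² = 154.797. With FPC: n = n₀N/(n₀+N-1) = 149.0 → n = 149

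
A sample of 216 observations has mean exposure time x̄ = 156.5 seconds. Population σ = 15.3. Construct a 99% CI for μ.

CI = x̄ ± z*(σ/√n) = 156.5 ± 2.576(15.3/√216) = 156.5 ± 2.68 = (153.82, 159.18)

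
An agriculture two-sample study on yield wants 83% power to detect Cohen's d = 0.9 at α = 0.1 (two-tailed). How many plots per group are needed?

z_{α/2} = 1.645, z_β = Φ⁻¹(0.83) = 0.954. For large effect (d = 0.9): n per group = 2(z_{α/2} + z_β)²/d² = 2(1.645 + 0.954)²/0.9² = 16.7 → 17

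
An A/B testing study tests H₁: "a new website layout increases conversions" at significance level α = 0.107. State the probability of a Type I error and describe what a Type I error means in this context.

P(Type I error) = α = 0.107. A Type I error is rejecting H₀ when H₀ is actually true (false positive) — here, concluding that a new website layout increases conversions when in fact this is not the case. Consequence: rolling out a layout that doesn't actually help — wasted engineering effort.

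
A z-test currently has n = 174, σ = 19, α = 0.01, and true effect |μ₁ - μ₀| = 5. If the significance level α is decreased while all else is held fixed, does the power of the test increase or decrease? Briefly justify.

Power decreases: a smaller α raises the critical value, so less of the H₁ sampling distribution falls in the rejection region.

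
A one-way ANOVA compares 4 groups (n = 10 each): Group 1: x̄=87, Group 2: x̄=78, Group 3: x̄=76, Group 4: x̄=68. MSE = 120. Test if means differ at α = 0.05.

Grand mean = 77.25. SS_between = 1827.5, MS_between = 609.17. F = 5.076, F_crit ≈ 2.866. Reject H₀.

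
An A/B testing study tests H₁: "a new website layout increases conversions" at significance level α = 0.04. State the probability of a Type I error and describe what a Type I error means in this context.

P(Type I error) = α = 0.04. A Type I error is rejecting H₀ when H₀ is actually true (false positive) — here, concluding that a new website layout increases conversions when in fact this is not the case. Consequence: rolling out a layout that doesn't actually help — wasted engineering effort.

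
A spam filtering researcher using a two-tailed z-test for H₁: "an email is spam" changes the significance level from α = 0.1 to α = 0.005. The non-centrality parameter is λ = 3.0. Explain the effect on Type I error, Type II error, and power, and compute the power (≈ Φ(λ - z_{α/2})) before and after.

Decreasing α from 0.1 to 0.005:
• Type I error rate decreases (α is the Type I rate by definition).
• Critical value moves from z_{α/2} = 1.645 to 2.807, so power = Φ(λ - z_{α/2}) goes from Φ(3.0 - 1.645) = 0.912 to Φ(3.0 - 2.807) = 0.577.
• Type II error rate β = 1 - power therefore increases (0.088 → 0.423).
Appropriate when false positives are costly — here, a legitimate email is sent to the spam folder and the user misses it.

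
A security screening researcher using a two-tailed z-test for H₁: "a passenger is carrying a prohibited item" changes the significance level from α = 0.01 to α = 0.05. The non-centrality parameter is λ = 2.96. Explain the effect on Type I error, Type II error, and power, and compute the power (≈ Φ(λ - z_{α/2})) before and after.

Increasing α from 0.01 to 0.05:
• Type I error rate increases (α is the Type I rate by definition).
• Critical value moves from z_{α/2} = 2.576 to 1.96, so power = Φ(λ - z_{α/2}) goes from Φ(2.96 - 2.576) = 0.65 to Φ(2.96 - 1.96) = 0.841.
• Type II error rate β = 1 - power therefore decreases (0.35 → 0.159).
Appropriate when false negatives are costly — here, letting a prohibited item through — security breach.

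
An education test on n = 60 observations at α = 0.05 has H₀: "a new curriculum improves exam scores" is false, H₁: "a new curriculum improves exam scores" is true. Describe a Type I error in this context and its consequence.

Type I error: rejecting H₀ when it is true — concluding that a new curriculum improves exam scores when in fact it is not. Consequence: adopting a curriculum that gives no real benefit — disruption for nothing.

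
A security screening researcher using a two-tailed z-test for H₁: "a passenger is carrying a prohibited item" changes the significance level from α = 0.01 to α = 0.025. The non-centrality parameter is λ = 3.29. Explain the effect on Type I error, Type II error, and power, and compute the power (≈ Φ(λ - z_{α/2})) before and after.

Increasing α from 0.01 to 0.025:
• Type I error rate increases (α is the Type I rate by definition).
• Critical value moves from z_{α/2} = 2.576 to 2.241, so power = Φ(λ - z_{α/2}) goes from Φ(3.29 - 2.576) = 0.762 to Φ(3.29 - 2.241) = 0.853.
• Type II error rate β = 1 - power therefore decreases (0.238 → 0.147).
Appropriate when false negatives are costly — here, letting a prohibited item through — security breach.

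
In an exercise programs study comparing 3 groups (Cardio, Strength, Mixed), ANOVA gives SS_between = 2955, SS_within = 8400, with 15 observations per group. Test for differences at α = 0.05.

df_between = 2, df_within = 42. F = MS_between/MS_within = 1477.5/200.0 = 7.388. F_crit ≈ 3.22. Reject H₀. At least one mean differs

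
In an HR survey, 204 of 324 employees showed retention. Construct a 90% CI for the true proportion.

p̂ = 0.63. CI = p̂ ± z*√(p̂(1-p̂)/n) = (0.585, 0.674)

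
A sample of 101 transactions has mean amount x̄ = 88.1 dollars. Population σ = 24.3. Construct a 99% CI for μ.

CI = x̄ ± z*(σ/√n) = 88.1 ± 2.576(24.3/√101) = 88.1 ± 6.23 = (81.87, 94.33)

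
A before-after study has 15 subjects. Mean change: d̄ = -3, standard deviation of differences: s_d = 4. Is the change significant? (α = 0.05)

t = d̄/(s_d/√n) = -3/(4/√15) = -2.905. df = 14, critical t = ±2.145. Reject H₀.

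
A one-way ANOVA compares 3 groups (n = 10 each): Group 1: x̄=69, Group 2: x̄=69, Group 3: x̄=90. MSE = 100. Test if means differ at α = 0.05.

Grand mean = 76.0. SS_between = 2940.0, MS_between = 1470.0. F = 14.7, F_crit ≈ 3.354. Reject H₀.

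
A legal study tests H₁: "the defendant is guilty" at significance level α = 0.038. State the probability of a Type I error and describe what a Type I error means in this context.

P(Type I error) = α = 0.038. A Type I error is rejecting H₀ when H₀ is actually true (false positive) — here, concluding that the defendant is guilty when in fact this is not the case. Consequence: convicting an innocent person.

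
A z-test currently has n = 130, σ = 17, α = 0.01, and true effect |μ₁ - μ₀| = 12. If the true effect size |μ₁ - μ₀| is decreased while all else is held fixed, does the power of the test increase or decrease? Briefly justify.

Power decreases: a smaller true effect decreases the non-centrality λ = |μ₁ - μ₀|/(σ/√n).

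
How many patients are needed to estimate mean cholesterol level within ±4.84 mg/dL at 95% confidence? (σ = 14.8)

n = (z*σ/E)² = (1.96×14.8/4.84)² = 35.9 → n = 36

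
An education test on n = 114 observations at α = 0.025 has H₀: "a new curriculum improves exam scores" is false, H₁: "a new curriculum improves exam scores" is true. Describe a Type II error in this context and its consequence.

Type II error: failing to reject H₀ when it is false — concluding that a new curriculum improves exam scores is not supported when in fact it is. Consequence: keeping the old curriculum when the new one would have helped students.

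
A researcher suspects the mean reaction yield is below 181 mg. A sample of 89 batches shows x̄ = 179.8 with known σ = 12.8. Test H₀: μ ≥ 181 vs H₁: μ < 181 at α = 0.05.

z = -0.884. Critical value: -1.645. Fail to reject H₀.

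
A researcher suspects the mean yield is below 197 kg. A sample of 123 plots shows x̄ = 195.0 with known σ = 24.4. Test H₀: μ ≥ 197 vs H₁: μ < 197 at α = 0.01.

z = -0.909. Critical value: -2.33. Fail to reject H₀.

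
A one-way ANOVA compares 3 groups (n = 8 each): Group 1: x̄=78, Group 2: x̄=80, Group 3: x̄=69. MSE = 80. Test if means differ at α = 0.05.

Grand mean = 75.67. SS_between = 549.33, MS_between = 274.67. F = 3.433, F_crit ≈ 3.467. Fail to reject H₀.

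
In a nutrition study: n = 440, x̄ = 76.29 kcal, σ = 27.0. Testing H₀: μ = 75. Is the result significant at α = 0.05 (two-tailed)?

z = (76.29 - 75)/(27.0/√440) = 1.002. Since |z| ≤ 1.96, not significant at α = 0.05.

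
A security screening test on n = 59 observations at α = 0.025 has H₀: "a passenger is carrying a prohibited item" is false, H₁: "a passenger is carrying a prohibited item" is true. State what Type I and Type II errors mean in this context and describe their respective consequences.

Type I (false positive): concluding that a passenger is carrying a prohibited item when it is not — detaining an innocent passenger — delay and inconvenience. Type II (false negative): failing to conclude that a passenger is carrying a prohibited item when it is — letting a prohibited item through — security breach. Which is costlier depends on domain priorities and is a judgement call rather than a statistical fact.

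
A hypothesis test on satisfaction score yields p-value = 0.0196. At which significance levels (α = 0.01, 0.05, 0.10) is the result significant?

p = 0.0196. Significant at: α = 0.05, 0.1.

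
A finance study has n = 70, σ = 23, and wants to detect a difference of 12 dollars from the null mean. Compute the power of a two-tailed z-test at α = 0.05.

SE = σ/√n = 23/√70 = 2.749. Non-centrality λ = d/SE = 12/2.749 = 4.365. Power ≈ Φ(λ - z_{α/2}) = Φ(4.365 - 1.96) = Φ(2.405) = 0.992.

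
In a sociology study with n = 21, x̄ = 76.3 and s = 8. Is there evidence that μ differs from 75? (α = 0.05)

t = (x̄ - μ₀)/(s/√n) = (76.3 - 75)/(8/√21) = 0.745. df = 20, critical t = ±2.086. Fail to reject H₀.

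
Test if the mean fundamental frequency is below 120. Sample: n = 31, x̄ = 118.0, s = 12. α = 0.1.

t = (118.0 - 120)/(12/√31) = -0.928, df = 30. Critical t = -1.31. Fail to reject H₀.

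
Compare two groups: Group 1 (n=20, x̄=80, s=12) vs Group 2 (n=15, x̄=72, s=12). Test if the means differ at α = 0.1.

Pooled sp = 12.0. t = 1.952, df = 33. Critical t = ±1.692. Reject H₀.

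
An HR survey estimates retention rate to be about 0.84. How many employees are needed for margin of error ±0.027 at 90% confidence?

n = z²p(1-p)/E² = 1.645²×0.84×0.16/0.027² = 498.9 → n = 499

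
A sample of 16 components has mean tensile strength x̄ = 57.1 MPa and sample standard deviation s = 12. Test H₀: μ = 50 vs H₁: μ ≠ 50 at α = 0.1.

t = (x̄ - μ₀)/(s/√n) = (57.1 - 50)/(12/√16) = 2.367. df = 15, critical t = ±1.753. Reject H₀.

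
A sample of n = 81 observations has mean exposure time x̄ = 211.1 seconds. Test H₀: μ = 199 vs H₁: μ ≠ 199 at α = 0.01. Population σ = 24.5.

z = (x̄ - μ₀)/(σ/√n) = (211.1 - 199)/(24.5/√81) = 4.445. Critical value: ±2.576. Since |4.445| > 2.576, Reject H₀.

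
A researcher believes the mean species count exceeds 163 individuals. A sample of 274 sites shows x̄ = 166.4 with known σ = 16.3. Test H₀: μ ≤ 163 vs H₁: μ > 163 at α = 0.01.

z = 3.453. Critical value: 2.33. Reject H₀.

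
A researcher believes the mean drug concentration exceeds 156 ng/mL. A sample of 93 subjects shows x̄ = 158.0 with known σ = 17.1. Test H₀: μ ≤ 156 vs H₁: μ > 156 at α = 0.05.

z = 1.128. Critical value: 1.645. Fail to reject H₀.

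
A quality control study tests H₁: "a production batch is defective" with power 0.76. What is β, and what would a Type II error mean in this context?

β = 1 - power = 1 - 0.76 = 0.24. A Type II error is failing to reject H₀ when H₀ is false (false negative) — here, failing to conclude that a production batch is defective when in fact it is true. Consequence: shipping a defective batch — faulty products reach customers.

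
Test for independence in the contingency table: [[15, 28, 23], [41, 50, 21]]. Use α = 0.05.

χ² = 6.944. df = 2, critical = 5.991. Reject H₀. Variables are dependent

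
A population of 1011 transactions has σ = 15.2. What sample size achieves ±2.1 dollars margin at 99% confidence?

Without FPC: n₀ = (2.576×15.2/2.1)² = 347.648. With FPC: n = n₀N/(n₀+N-1) = 258.9 → n = 259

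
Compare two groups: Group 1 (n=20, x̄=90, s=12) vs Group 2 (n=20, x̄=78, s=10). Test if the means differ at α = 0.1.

Pooled sp = 11.05. t = 3.436, df = 38. Critical t = ±1.686. Reject H₀.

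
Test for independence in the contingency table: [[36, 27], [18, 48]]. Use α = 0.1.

χ² = 11.817. df = 1, critical = 2.706. Reject H₀. Variables are dependent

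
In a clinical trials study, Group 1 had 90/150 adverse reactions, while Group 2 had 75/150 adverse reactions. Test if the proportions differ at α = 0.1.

p̂₁ = 0.6, p̂₂ = 0.5, pooled p̂ = 0.55. z = 1.741. Critical: ±1.645. Reject H₀.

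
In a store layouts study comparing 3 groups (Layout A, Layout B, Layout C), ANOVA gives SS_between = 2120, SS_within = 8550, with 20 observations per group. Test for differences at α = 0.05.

df_between = 2, df_within = 57. F = MS_between/MS_within = 1060.0/150.0 = 7.067. F_crit ≈ 3.159. Reject H₀. At least one mean differs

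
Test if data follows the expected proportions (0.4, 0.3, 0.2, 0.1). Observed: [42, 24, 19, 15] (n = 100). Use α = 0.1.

Expected: [40.0, 30.0, 20.0, 10.0]. χ² = 3.85. df = 3, critical = 6.251. Fail to reject H₀.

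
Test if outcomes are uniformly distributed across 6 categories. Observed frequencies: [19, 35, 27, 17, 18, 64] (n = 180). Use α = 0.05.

Expected = 30 each. χ² = Σ(O-E)²/E = 54.133. df = 5, critical value = 11.07. Reject H₀.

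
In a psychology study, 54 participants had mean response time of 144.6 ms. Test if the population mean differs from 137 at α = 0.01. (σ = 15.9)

z = (x̄ - μ₀)/(σ/√n) = (144.6 - 137)/(15.9/√54) = 3.512. Critical value: ±2.576. Since |3.512| > 2.576, Reject H₀.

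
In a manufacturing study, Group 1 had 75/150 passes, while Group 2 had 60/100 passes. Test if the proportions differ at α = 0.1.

p̂₁ = 0.5, p̂₂ = 0.6, pooled p̂ = 0.54. z = -1.554. Critical: ±1.645. Fail to reject H₀.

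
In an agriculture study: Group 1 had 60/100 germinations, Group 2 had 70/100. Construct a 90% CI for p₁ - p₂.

p̂₁ = 0.6, p̂₂ = 0.7. Difference = -0.1. CI = (-0.21, 0.01)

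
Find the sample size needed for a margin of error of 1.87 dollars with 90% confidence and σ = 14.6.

n = (z*σ/E)² = (1.645×14.6/1.87)² = 165.0 → n = 165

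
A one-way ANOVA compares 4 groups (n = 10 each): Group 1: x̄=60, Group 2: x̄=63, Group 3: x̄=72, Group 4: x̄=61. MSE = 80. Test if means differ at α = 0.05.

Grand mean = 64.0. SS_between = 900.0, MS_between = 300.0. F = 3.75, F_crit ≈ 2.866. Reject H₀.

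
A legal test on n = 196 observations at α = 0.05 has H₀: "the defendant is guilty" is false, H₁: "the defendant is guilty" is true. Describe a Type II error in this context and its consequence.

Type II error: failing to reject H₀ when it is false — concluding that the defendant is guilty is not supported when in fact it is. Consequence: acquitting a guilty person.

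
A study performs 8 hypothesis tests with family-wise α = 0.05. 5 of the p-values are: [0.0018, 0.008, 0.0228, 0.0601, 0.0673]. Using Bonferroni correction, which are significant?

Bonferroni α = 0.05/8 = 0.00625. Significant p-values: [0.0018]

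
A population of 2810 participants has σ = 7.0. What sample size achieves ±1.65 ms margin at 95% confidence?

Without FPC: n₀ = (1.96×7.0/1.65)² = 69.142. With FPC: n = n₀N/(n₀+N-1) = 67.5 → n = 68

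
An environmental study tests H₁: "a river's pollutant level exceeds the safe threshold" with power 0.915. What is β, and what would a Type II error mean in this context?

β = 1 - power = 1 - 0.915 = 0.085. A Type II error is failing to reject H₀ when H₀ is false (false negative) — here, failing to conclude that a river's pollutant level exceeds the safe threshold when in fact it is true. Consequence: allowing unsafe pollution to continue.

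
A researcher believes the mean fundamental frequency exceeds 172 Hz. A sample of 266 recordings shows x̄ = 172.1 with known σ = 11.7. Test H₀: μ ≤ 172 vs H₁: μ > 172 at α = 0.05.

z = 0.139. Critical value: 1.645. Fail to reject H₀.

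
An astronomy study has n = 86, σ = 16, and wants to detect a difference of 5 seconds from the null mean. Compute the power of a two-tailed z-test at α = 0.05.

SE = σ/√n = 16/√86 = 1.725. Non-centrality λ = d/SE = 5/1.725 = 2.898. Power ≈ Φ(λ - z_{α/2}) = Φ(2.898 - 1.96) = Φ(0.938) = 0.826.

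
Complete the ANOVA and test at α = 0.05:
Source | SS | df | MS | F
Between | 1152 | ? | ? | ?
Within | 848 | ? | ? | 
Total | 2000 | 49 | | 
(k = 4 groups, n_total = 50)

df_between = 3, df_within = 46. MS_between = 384.0, MS_within = 18.43. F = 20.83, F_crit ≈ 2.807. Reject H₀.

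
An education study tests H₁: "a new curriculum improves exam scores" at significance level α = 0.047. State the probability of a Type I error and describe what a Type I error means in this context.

P(Type I error) = α = 0.047. A Type I error is rejecting H₀ when H₀ is actually true (false positive) — here, concluding that a new curriculum improves exam scores when in fact this is not the case. Consequence: adopting a curriculum that gives no real benefit — disruption for nothing.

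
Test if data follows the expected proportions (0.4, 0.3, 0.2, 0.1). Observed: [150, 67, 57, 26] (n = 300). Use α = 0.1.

Expected: [120.0, 90.0, 60.0, 30.0]. χ² = 14.061. df = 3, critical = 6.251. Reject H₀.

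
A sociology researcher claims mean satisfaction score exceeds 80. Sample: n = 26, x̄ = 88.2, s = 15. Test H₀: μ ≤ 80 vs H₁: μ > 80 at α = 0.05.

t = (88.2 - 80)/(15/√26) = 2.787, df = 25. Critical t = 1.708. Reject H₀.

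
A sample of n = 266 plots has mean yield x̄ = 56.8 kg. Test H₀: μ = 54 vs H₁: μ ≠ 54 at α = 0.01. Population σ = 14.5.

z = (x̄ - μ₀)/(σ/√n) = (56.8 - 54)/(14.5/√266) = 3.149. Critical value: ±2.576. Since |3.149| > 2.576, Reject H₀.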